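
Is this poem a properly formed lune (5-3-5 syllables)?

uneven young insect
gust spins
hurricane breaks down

No

Line 1: "uneven young insect": 3+1+2 = 6 (expected 5)
Line 2: "gust spins": 1+1 = 2 (expected 3)
Line 3: "hurricane breaks down": 3+1+1 = 5 ✓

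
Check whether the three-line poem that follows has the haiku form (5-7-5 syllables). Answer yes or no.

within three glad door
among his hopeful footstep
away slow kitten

Yes

Line 1: within (2), three (1), glad (1), door (1) → 5 ✓
Line 2: among (2), his (1), hopeful (2), footstep (2) → 7 ✓
Line 3: away (2), slow (1), kitten (2) → 5 ✓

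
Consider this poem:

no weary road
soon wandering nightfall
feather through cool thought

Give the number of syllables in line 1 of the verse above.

4

Line 1: no(1) + weary(2) + road(1) = 4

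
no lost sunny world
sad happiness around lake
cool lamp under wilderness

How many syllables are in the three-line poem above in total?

Line 1: no(1) + lost(1) + sunny(2) + world(1) = 5
Line 2: sad(1) + happiness(3) + around(2) + lake(1) = 7
Line 3: cool(1) + lamp(1) + under(2) + wilderness(3) = 7
Total: 5 + 7 + 7 = 19

19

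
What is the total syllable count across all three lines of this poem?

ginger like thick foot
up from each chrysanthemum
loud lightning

Line 1: "ginger like thick foot": 2+1+1+1 = 5
Line 2: "up from each chrysanthemum": 1+1+1+4 = 7
Line 3: "loud lightning": 1+2 = 3
Total: 5 + 7 + 3 = 15

15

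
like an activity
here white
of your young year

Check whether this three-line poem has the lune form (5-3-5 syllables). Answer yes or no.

Line 1: like (1), an (1), activity (4) → 6 (expected 5)
Line 2: here (1), white (1) → 2 (expected 3)
Line 3: of (1), your (1), young (1), year (1) → 4 (expected 5)

No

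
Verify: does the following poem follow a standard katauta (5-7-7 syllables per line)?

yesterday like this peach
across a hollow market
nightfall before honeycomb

Line 1: "yesterday like this peach": 3+1+1+1 = 6 (expected 5)
Line 2: "across a hollow market": 2+1+2+2 = 7 ✓
Line 3: "nightfall before honeycomb": 2+2+3 = 7 ✓

No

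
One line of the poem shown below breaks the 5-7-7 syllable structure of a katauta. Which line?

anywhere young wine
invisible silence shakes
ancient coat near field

The third line

Line 1: "anywhere young wine": 3+1+1 = 5 ✓
Line 2: "invisible silence shakes": 4+2+1 = 7 ✓
Line 3: "ancient coat near field": 2+1+1+1 = 5 (expected 7)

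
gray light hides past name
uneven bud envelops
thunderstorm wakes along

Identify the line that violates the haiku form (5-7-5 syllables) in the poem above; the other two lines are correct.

Line 1: "gray light hides past name": 1+1+1+1+1 = 5 ✓
Line 2: "uneven bud envelops": 3+1+3 = 7 ✓
Line 3: "thunderstorm wakes along": 3+1+2 = 6 (expected 5)

Line 3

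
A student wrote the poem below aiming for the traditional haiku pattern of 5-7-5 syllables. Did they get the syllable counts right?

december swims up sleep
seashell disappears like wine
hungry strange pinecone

Line 1: december (3), swims (1), up (1), sleep (1) → 6 (expected 5)
Line 2: seashell (2), disappears (3), like (1), wine (1) → 7 ✓
Line 3: hungry (2), strange (1), pinecone (2) → 5 ✓

No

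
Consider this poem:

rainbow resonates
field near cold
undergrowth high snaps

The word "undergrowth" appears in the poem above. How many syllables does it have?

"undergrowth" has 3 syllables.

3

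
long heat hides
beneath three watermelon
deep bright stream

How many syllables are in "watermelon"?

"watermelon" has 4 syllables.

4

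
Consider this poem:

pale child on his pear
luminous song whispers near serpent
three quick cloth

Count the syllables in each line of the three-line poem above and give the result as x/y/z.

5/9/3

Line 1: pale(1) + child(1) + on(1) + his(1) + pear(1) = 5
Line 2: luminous(3) + song(1) + whispers(2) + near(1) + serpent(2) = 9
Line 3: three(1) + quick(1) + cloth(1) = 3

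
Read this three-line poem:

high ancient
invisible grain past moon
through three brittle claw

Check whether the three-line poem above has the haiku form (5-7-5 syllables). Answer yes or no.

No

Line 1: high(1) + ancient(2) = 3 (expected 5)
Line 2: invisible(4) + grain(1) + past(1) + moon(1) = 7 ✓
Line 3: through(1) + three(1) + brittle(2) + claw(1) = 5 ✓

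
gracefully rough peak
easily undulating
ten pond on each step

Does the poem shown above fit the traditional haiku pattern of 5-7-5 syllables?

Yes

Line 1: "gracefully rough peak": 3+1+1 = 5 ✓
Line 2: "easily undulating": 3+4 = 7 ✓
Line 3: "ten pond on each step": 1+1+1+1+1 = 5 ✓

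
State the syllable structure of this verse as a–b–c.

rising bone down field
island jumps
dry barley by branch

Line 1: rising(2) + bone(1) + down(1) + field(1) = 5
Line 2: island(2) + jumps(1) = 3
Line 3: dry(1) + barley(2) + by(1) + branch(1) = 5

5–3–5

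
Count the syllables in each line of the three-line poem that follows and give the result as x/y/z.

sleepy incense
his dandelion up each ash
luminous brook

4/8/4

Line 1: sleepy (2), incense (2) → 4
Line 2: his (1), dandelion (4), up (1), each (1), ash (1) → 8
Line 3: luminous (3), brook (1) → 4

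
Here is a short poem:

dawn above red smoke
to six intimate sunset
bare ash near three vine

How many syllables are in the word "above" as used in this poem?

"above" has 2 syllables.

2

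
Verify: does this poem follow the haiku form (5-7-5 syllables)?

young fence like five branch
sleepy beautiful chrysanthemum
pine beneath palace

No

Line 1: "young fence like five branch": 1+1+1+1+1 = 5 ✓
Line 2: "sleepy beautiful chrysanthemum": 2+3+4 = 9 (expected 7)
Line 3: "pine beneath palace": 1+2+2 = 5 ✓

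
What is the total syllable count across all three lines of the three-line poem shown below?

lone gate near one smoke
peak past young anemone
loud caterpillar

Line 1: lone (1), gate (1), near (1), one (1), smoke (1) → 5
Line 2: peak (1), past (1), young (1), anemone (4) → 7
Line 3: loud (1), caterpillar (4) → 5
Total: 5 + 7 + 5 = 17

17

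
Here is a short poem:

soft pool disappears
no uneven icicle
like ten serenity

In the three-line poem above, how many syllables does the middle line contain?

7

The middle line: no (1), uneven (3), icicle (3) → 7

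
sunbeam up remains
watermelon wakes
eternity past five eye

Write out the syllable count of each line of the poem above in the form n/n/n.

Line 1: sunbeam (2), up (1), remains (2) → 5
Line 2: watermelon (4), wakes (1) → 5
Line 3: eternity (4), past (1), five (1), eye (1) → 7

5/5/7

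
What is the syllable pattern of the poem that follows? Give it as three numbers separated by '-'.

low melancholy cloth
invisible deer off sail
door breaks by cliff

Line 1: low(1) + melancholy(4) + cloth(1) = 6
Line 2: invisible(4) + deer(1) + off(1) + sail(1) = 7
Line 3: door(1) + breaks(1) + by(1) + cliff(1) = 4

6-7-4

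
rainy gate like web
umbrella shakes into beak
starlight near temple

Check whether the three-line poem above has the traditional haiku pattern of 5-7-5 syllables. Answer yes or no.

Yes

Line 1: "rainy gate like web": 2+1+1+1 = 5 ✓
Line 2: "umbrella shakes into beak": 3+1+2+1 = 7 ✓
Line 3: "starlight near temple": 2+1+2 = 5 ✓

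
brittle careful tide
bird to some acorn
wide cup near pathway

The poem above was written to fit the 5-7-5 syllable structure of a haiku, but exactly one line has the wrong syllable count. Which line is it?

Line 1: "brittle careful tide": 2+2+1 = 5 ✓
Line 2: "bird to some acorn": 1+1+1+2 = 5 (expected 7)
Line 3: "wide cup near pathway": 1+1+1+2 = 5 ✓

The second line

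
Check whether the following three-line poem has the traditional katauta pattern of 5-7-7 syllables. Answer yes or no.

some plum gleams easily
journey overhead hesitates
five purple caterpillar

Line 1: "some plum gleams easily": 1+1+1+3 = 6 (expected 5)
Line 2: "journey overhead hesitates": 2+3+3 = 8 (expected 7)
Line 3: "five purple caterpillar": 1+2+4 = 7 ✓

No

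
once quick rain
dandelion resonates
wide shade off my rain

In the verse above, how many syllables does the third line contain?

5

The third line: wide(1) + shade(1) + off(1) + my(1) + rain(1) = 5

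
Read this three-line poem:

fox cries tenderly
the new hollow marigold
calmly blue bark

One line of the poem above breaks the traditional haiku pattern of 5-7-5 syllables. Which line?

Line 3

Line 1: fox (1), cries (1), tenderly (3) → 5 ✓
Line 2: the (1), new (1), hollow (2), marigold (3) → 7 ✓
Line 3: calmly (2), blue (1), bark (1) → 4 (expected 5)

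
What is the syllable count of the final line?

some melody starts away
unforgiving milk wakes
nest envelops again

6

The final line: nest(1) + envelops(3) + again(2) = 6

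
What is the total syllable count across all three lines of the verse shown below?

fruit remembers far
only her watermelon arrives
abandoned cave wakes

19

Line 1: fruit(1) + remembers(3) + far(1) = 5
Line 2: only(2) + her(1) + watermelon(4) + arrives(2) = 9
Line 3: abandoned(3) + cave(1) + wakes(1) = 5
Total: 5 + 9 + 5 = 19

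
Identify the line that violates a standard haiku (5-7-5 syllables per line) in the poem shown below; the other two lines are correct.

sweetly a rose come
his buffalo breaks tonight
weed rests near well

Line 1: sweetly (2), a (1), rose (1), come (1) → 5 ✓
Line 2: his (1), buffalo (3), breaks (1), tonight (2) → 7 ✓
Line 3: weed (1), rests (1), near (1), well (1) → 4 (expected 5)

Line 3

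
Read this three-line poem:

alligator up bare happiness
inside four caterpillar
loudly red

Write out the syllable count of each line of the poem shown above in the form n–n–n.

Line 1: alligator (4), up (1), bare (1), happiness (3) → 9
Line 2: inside (2), four (1), caterpillar (4) → 7
Line 3: loudly (2), red (1) → 3

9–7–3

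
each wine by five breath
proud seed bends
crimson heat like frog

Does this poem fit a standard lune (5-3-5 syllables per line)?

Line 1: each(1) + wine(1) + by(1) + five(1) + breath(1) = 5 ✓
Line 2: proud(1) + seed(1) + bends(1) = 3 ✓
Line 3: crimson(2) + heat(1) + like(1) + frog(1) = 5 ✓

Yes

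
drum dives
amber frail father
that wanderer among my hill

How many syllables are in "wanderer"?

"wanderer" has 3 syllables.

3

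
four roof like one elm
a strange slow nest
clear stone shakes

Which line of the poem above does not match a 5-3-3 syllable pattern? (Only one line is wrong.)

Line 2

Line 1: "four roof like one elm": 1+1+1+1+1 = 5 ✓
Line 2: "a strange slow nest": 1+1+1+1 = 4 (expected 3)
Line 3: "clear stone shakes": 1+1+1 = 3 ✓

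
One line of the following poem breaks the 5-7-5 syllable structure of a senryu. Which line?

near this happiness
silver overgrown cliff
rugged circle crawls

Line 2

Line 1: near (1), this (1), happiness (3) → 5 ✓
Line 2: silver (2), overgrown (3), cliff (1) → 6 (expected 7)
Line 3: rugged (2), circle (2), crawls (1) → 5 ✓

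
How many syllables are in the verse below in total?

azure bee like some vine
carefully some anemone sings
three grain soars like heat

Line 1: azure (2), bee (1), like (1), some (1), vine (1) → 6
Line 2: carefully (3), some (1), anemone (4), sings (1) → 9
Line 3: three (1), grain (1), soars (1), like (1), heat (1) → 5
Total: 6 + 9 + 5 = 20

20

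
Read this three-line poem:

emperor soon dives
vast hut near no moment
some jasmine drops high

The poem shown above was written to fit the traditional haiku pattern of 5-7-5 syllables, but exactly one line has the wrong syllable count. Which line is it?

Line 1: emperor(3) + soon(1) + dives(1) = 5 ✓
Line 2: vast(1) + hut(1) + near(1) + no(1) + moment(2) = 6 (expected 7)
Line 3: some(1) + jasmine(2) + drops(1) + high(1) = 5 ✓

Line 2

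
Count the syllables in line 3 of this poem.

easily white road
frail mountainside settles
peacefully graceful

5

Line 3: "peacefully graceful": 3+2 = 5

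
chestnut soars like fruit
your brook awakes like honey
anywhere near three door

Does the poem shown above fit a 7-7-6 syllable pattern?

No

Line 1: chestnut (2), soars (1), like (1), fruit (1) → 5 (expected 7)
Line 2: your (1), brook (1), awakes (2), like (1), honey (2) → 7 ✓
Line 3: anywhere (3), near (1), three (1), door (1) → 6 ✓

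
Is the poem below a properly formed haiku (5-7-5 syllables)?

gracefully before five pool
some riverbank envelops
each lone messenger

No

Line 1: "gracefully before five pool": 3+2+1+1 = 7 (expected 5)
Line 2: "some riverbank envelops": 1+3+3 = 7 ✓
Line 3: "each lone messenger": 1+1+3 = 5 ✓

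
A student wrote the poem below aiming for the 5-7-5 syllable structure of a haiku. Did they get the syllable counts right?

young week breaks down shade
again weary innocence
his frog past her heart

Line 1: young (1), week (1), breaks (1), down (1), shade (1) → 5 ✓
Line 2: again (2), weary (2), innocence (3) → 7 ✓
Line 3: his (1), frog (1), past (1), her (1), heart (1) → 5 ✓

Yes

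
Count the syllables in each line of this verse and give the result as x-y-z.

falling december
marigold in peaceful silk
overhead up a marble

Line 1: falling (2), december (3) → 5
Line 2: marigold (3), in (1), peaceful (2), silk (1) → 7
Line 3: overhead (3), up (1), a (1), marble (2) → 7

5-7-7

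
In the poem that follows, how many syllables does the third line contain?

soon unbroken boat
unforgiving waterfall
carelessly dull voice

5

The third line: "carelessly dull voice": 3+1+1 = 5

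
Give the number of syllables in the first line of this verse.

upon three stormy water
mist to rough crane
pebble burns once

7

The first line: upon (2), three (1), stormy (2), water (2) → 7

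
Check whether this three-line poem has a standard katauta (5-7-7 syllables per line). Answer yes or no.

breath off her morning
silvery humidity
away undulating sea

Line 1: breath(1) + off(1) + her(1) + morning(2) = 5 ✓
Line 2: silvery(3) + humidity(4) = 7 ✓
Line 3: away(2) + undulating(4) + sea(1) = 7 ✓

Yes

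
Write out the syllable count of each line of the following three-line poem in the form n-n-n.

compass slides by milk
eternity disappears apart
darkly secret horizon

Line 1: compass (2), slides (1), by (1), milk (1) → 5
Line 2: eternity (4), disappears (3), apart (2) → 9
Line 3: darkly (2), secret (2), horizon (3) → 7

5-9-7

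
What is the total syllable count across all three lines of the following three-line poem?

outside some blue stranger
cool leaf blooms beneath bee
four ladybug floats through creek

Line 1: "outside some blue stranger": 2+1+1+2 = 6
Line 2: "cool leaf blooms beneath bee": 1+1+1+2+1 = 6
Line 3: "four ladybug floats through creek": 1+3+1+1+1 = 7
Total: 6 + 6 + 7 = 19

19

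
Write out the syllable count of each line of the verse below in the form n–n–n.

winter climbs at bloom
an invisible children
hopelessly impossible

Line 1: winter(2) + climbs(1) + at(1) + bloom(1) = 5
Line 2: an(1) + invisible(4) + children(2) = 7
Line 3: hopelessly(3) + impossible(4) = 7

5–7–7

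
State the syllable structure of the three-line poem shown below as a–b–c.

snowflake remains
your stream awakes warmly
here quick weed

Line 1: snowflake(2) + remains(2) = 4
Line 2: your(1) + stream(1) + awakes(2) + warmly(2) = 6
Line 3: here(1) + quick(1) + weed(1) = 3

4–6–3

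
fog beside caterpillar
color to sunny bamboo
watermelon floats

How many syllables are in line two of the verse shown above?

7

Line two: color(2) + to(1) + sunny(2) + bamboo(2) = 7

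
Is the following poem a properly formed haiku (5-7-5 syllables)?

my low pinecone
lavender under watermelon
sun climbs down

Line 1: my(1) + low(1) + pinecone(2) = 4 (expected 5)
Line 2: lavender(3) + under(2) + watermelon(4) = 9 (expected 7)
Line 3: sun(1) + climbs(1) + down(1) = 3 (expected 5)

No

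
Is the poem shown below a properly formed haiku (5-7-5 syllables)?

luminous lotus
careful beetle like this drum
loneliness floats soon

Yes

Line 1: luminous (3), lotus (2) → 5 ✓
Line 2: careful (2), beetle (2), like (1), this (1), drum (1) → 7 ✓
Line 3: loneliness (3), floats (1), soon (1) → 5 ✓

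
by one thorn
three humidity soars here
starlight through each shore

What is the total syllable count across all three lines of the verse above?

15

Line 1: by (1), one (1), thorn (1) → 3
Line 2: three (1), humidity (4), soars (1), here (1) → 7
Line 3: starlight (2), through (1), each (1), shore (1) → 5
Total: 3 + 7 + 5 = 15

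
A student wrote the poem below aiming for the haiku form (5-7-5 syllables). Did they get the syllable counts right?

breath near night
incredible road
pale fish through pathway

No

Line 1: "breath near night": 1+1+1 = 3 (expected 5)
Line 2: "incredible road": 4+1 = 5 (expected 7)
Line 3: "pale fish through pathway": 1+1+1+2 = 5 ✓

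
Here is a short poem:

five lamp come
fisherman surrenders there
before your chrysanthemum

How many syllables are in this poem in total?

Line 1: five (1), lamp (1), come (1) → 3
Line 2: fisherman (3), surrenders (3), there (1) → 7
Line 3: before (2), your (1), chrysanthemum (4) → 7
Total: 3 + 7 + 7 = 17

17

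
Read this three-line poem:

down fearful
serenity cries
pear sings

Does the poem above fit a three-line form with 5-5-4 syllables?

No

Line 1: down(1) + fearful(2) = 3 (expected 5)
Line 2: serenity(4) + cries(1) = 5 ✓
Line 3: pear(1) + sings(1) = 2 (expected 4)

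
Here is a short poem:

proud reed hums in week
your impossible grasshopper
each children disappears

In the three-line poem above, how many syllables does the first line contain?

5

The first line: "proud reed hums in week": 1+1+1+1+1 = 5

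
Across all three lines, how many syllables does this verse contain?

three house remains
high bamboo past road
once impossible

Line 1: three (1), house (1), remains (2) → 4
Line 2: high (1), bamboo (2), past (1), road (1) → 5
Line 3: once (1), impossible (4) → 5
Total: 4 + 5 + 5 = 14

14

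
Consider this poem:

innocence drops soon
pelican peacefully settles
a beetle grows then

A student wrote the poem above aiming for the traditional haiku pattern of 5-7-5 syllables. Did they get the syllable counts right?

Line 1: innocence(3) + drops(1) + soon(1) = 5 ✓
Line 2: pelican(3) + peacefully(3) + settles(2) = 8 (expected 7)
Line 3: a(1) + beetle(2) + grows(1) + then(1) = 5 ✓

No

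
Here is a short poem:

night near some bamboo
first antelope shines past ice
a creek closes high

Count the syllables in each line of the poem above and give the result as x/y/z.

Line 1: "night near some bamboo": 1+1+1+2 = 5
Line 2: "first antelope shines past ice": 1+3+1+1+1 = 7
Line 3: "a creek closes high": 1+1+2+1 = 5

5/7/5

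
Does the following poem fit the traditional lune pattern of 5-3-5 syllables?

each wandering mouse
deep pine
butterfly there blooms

No

Line 1: each (1), wandering (3), mouse (1) → 5 ✓
Line 2: deep (1), pine (1) → 2 (expected 3)
Line 3: butterfly (3), there (1), blooms (1) → 5 ✓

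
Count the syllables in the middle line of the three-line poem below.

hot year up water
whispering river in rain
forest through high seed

7

The middle line: whispering (3), river (2), in (1), rain (1) → 7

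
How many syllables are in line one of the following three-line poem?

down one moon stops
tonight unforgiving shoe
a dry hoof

Line one: "down one moon stops": 1+1+1+1 = 4

4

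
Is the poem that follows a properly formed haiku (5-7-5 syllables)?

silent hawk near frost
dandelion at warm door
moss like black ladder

Line 1: silent (2), hawk (1), near (1), frost (1) → 5 ✓
Line 2: dandelion (4), at (1), warm (1), door (1) → 7 ✓
Line 3: moss (1), like (1), black (1), ladder (2) → 5 ✓

Yes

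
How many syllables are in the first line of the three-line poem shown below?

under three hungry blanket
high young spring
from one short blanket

7

The first line: under(2) + three(1) + hungry(2) + blanket(2) = 7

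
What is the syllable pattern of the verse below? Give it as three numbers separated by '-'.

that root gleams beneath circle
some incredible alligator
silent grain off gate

7-9-5

Line 1: that (1), root (1), gleams (1), beneath (2), circle (2) → 7
Line 2: some (1), incredible (4), alligator (4) → 9
Line 3: silent (2), grain (1), off (1), gate (1) → 5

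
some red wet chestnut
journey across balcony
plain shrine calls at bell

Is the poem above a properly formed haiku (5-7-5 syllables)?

Line 1: "some red wet chestnut": 1+1+1+2 = 5 ✓
Line 2: "journey across balcony": 2+2+3 = 7 ✓
Line 3: "plain shrine calls at bell": 1+1+1+1+1 = 5 ✓

Yes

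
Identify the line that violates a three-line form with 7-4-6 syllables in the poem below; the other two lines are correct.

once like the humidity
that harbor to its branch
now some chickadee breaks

Line 2

Line 1: once(1) + like(1) + the(1) + humidity(4) = 7 ✓
Line 2: that(1) + harbor(2) + to(1) + its(1) + branch(1) = 6 (expected 4)
Line 3: now(1) + some(1) + chickadee(3) + breaks(1) = 6 ✓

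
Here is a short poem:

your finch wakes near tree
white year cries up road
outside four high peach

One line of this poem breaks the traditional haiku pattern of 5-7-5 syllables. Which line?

The second line

Line 1: your(1) + finch(1) + wakes(1) + near(1) + tree(1) = 5 ✓
Line 2: white(1) + year(1) + cries(1) + up(1) + road(1) = 5 (expected 7)
Line 3: outside(2) + four(1) + high(1) + peach(1) = 5 ✓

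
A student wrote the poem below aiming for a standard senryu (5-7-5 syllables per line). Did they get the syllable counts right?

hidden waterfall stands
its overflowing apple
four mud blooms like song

Line 1: hidden (2), waterfall (3), stands (1) → 6 (expected 5)
Line 2: its (1), overflowing (4), apple (2) → 7 ✓
Line 3: four (1), mud (1), blooms (1), like (1), song (1) → 5 ✓

No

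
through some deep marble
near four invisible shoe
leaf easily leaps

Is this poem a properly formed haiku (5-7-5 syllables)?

Yes

Line 1: "through some deep marble": 1+1+1+2 = 5 ✓
Line 2: "near four invisible shoe": 1+1+4+1 = 7 ✓
Line 3: "leaf easily leaps": 1+3+1 = 5 ✓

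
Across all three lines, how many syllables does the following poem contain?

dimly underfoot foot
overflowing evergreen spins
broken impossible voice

Line 1: dimly(2) + underfoot(3) + foot(1) = 6
Line 2: overflowing(4) + evergreen(3) + spins(1) = 8
Line 3: broken(2) + impossible(4) + voice(1) = 7
Total: 6 + 8 + 7 = 21

21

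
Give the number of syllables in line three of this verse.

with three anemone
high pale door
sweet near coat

Line three: "sweet near coat": 1+1+1 = 3

3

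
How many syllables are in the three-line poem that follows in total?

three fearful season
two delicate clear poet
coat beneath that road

17

Line 1: three (1), fearful (2), season (2) → 5
Line 2: two (1), delicate (3), clear (1), poet (2) → 7
Line 3: coat (1), beneath (2), that (1), road (1) → 5
Total: 5 + 7 + 5 = 17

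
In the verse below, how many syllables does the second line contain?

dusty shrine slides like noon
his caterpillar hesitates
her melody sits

8

The second line: "his caterpillar hesitates": 1+4+3 = 8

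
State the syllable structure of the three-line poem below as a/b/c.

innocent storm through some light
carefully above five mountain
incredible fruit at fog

Line 1: innocent (3), storm (1), through (1), some (1), light (1) → 7
Line 2: carefully (3), above (2), five (1), mountain (2) → 8
Line 3: incredible (4), fruit (1), at (1), fog (1) → 7

7/8/7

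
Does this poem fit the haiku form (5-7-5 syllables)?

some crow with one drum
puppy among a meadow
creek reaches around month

Line 1: some(1) + crow(1) + with(1) + one(1) + drum(1) = 5 ✓
Line 2: puppy(2) + among(2) + a(1) + meadow(2) = 7 ✓
Line 3: creek(1) + reaches(2) + around(2) + month(1) = 6 (expected 5)

No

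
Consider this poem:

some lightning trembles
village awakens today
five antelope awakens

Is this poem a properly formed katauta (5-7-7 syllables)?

Yes

Line 1: "some lightning trembles": 1+2+2 = 5 ✓
Line 2: "village awakens today": 2+3+2 = 7 ✓
Line 3: "five antelope awakens": 1+3+3 = 7 ✓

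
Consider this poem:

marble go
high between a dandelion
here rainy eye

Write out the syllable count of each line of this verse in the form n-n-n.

3-8-4

Line 1: marble(2) + go(1) = 3
Line 2: high(1) + between(2) + a(1) + dandelion(4) = 8
Line 3: here(1) + rainy(2) + eye(1) = 4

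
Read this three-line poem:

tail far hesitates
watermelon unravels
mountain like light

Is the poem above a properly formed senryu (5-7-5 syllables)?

Line 1: tail (1), far (1), hesitates (3) → 5 ✓
Line 2: watermelon (4), unravels (3) → 7 ✓
Line 3: mountain (2), like (1), light (1) → 4 (expected 5)

No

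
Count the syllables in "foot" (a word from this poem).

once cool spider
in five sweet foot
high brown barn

1

"foot" has 1 syllable.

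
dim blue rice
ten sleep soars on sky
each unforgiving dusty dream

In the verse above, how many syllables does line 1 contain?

Line 1: dim (1), blue (1), rice (1) → 3

3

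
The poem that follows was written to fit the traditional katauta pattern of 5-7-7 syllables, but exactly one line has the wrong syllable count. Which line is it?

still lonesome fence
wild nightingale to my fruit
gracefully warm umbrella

Line 1: "still lonesome fence": 1+2+1 = 4 (expected 5)
Line 2: "wild nightingale to my fruit": 1+3+1+1+1 = 7 ✓
Line 3: "gracefully warm umbrella": 3+1+3 = 7 ✓

Line 1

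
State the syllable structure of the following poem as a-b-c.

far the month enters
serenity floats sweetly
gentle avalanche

Line 1: far (1), the (1), month (1), enters (2) → 5
Line 2: serenity (4), floats (1), sweetly (2) → 7
Line 3: gentle (2), avalanche (3) → 5

5-7-5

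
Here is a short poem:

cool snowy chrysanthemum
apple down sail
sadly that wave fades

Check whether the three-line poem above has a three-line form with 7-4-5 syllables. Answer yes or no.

Yes

Line 1: cool (1), snowy (2), chrysanthemum (4) → 7 ✓
Line 2: apple (2), down (1), sail (1) → 4 ✓
Line 3: sadly (2), that (1), wave (1), fades (1) → 5 ✓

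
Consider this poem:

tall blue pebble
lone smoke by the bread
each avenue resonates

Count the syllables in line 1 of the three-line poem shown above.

Line 1: tall(1) + blue(1) + pebble(2) = 4

4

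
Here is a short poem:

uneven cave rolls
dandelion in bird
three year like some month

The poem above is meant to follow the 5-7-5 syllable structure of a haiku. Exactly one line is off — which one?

The second line

Line 1: uneven (3), cave (1), rolls (1) → 5 ✓
Line 2: dandelion (4), in (1), bird (1) → 6 (expected 7)
Line 3: three (1), year (1), like (1), some (1), month (1) → 5 ✓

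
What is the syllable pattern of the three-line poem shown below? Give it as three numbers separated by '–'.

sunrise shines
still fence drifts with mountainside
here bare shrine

3–7–3

Line 1: "sunrise shines": 2+1 = 3
Line 2: "still fence drifts with mountainside": 1+1+1+1+3 = 7
Line 3: "here bare shrine": 1+1+1 = 3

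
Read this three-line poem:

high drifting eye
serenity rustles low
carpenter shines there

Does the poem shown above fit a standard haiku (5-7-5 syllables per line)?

No

Line 1: "high drifting eye": 1+2+1 = 4 (expected 5)
Line 2: "serenity rustles low": 4+2+1 = 7 ✓
Line 3: "carpenter shines there": 3+1+1 = 5 ✓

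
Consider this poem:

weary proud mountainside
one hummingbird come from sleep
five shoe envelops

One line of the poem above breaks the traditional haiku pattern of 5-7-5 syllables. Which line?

The first line

Line 1: "weary proud mountainside": 2+1+3 = 6 (expected 5)
Line 2: "one hummingbird come from sleep": 1+3+1+1+1 = 7 ✓
Line 3: "five shoe envelops": 1+1+3 = 5 ✓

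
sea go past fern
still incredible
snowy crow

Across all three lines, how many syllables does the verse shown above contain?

Line 1: "sea go past fern": 1+1+1+1 = 4
Line 2: "still incredible": 1+4 = 5
Line 3: "snowy crow": 2+1 = 3
Total: 4 + 5 + 3 = 12

12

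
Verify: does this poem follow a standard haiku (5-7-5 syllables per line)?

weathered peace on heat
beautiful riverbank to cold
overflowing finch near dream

No

Line 1: "weathered peace on heat": 2+1+1+1 = 5 ✓
Line 2: "beautiful riverbank to cold": 3+3+1+1 = 8 (expected 7)
Line 3: "overflowing finch near dream": 4+1+1+1 = 7 (expected 5)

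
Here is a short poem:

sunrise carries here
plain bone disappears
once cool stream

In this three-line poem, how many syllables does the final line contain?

3

The final line: once (1), cool (1), stream (1) → 3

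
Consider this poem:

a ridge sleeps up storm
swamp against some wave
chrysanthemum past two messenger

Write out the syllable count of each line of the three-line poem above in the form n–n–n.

Line 1: "a ridge sleeps up storm": 1+1+1+1+1 = 5
Line 2: "swamp against some wave": 1+2+1+1 = 5
Line 3: "chrysanthemum past two messenger": 4+1+1+3 = 9

5–5–9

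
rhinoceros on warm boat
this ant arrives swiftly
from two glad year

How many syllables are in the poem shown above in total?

17

Line 1: rhinoceros (4), on (1), warm (1), boat (1) → 7
Line 2: this (1), ant (1), arrives (2), swiftly (2) → 6
Line 3: from (1), two (1), glad (1), year (1) → 4
Total: 7 + 6 + 4 = 17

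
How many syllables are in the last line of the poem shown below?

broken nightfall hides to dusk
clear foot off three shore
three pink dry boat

4

The last line: three(1) + pink(1) + dry(1) + boat(1) = 4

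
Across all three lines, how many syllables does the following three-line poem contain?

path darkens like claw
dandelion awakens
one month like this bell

17

Line 1: "path darkens like claw": 1+2+1+1 = 5
Line 2: "dandelion awakens": 4+3 = 7
Line 3: "one month like this bell": 1+1+1+1+1 = 5
Total: 5 + 7 + 5 = 17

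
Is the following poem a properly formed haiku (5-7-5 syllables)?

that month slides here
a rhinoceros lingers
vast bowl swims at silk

No

Line 1: that(1) + month(1) + slides(1) + here(1) = 4 (expected 5)
Line 2: a(1) + rhinoceros(4) + lingers(2) = 7 ✓
Line 3: vast(1) + bowl(1) + swims(1) + at(1) + silk(1) = 5 ✓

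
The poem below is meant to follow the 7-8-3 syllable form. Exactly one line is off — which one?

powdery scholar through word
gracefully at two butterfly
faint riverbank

Line 1: powdery(3) + scholar(2) + through(1) + word(1) = 7 ✓
Line 2: gracefully(3) + at(1) + two(1) + butterfly(3) = 8 ✓
Line 3: faint(1) + riverbank(3) = 4 (expected 3)

Line 3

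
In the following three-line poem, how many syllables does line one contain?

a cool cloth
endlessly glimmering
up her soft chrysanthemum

Line one: "a cool cloth": 1+1+1 = 3

3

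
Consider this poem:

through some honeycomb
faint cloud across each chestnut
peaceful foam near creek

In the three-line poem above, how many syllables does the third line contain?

5

The third line: "peaceful foam near creek": 2+1+1+1 = 5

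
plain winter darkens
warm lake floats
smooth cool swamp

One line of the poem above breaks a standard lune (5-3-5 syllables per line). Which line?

Line 3

Line 1: "plain winter darkens": 1+2+2 = 5 ✓
Line 2: "warm lake floats": 1+1+1 = 3 ✓
Line 3: "smooth cool swamp": 1+1+1 = 3 (expected 5)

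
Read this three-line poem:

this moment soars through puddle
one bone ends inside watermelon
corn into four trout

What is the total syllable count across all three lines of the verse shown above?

21

Line 1: this (1), moment (2), soars (1), through (1), puddle (2) → 7
Line 2: one (1), bone (1), ends (1), inside (2), watermelon (4) → 9
Line 3: corn (1), into (2), four (1), trout (1) → 5
Total: 7 + 9 + 5 = 21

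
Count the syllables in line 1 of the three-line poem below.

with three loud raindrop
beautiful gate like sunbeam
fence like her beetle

5

Line 1: with (1), three (1), loud (1), raindrop (2) → 5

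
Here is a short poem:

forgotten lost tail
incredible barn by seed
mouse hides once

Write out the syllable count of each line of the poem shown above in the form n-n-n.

5-7-3

Line 1: forgotten (3), lost (1), tail (1) → 5
Line 2: incredible (4), barn (1), by (1), seed (1) → 7
Line 3: mouse (1), hides (1), once (1) → 3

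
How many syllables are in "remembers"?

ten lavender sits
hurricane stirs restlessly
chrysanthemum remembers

3

"remembers" has 3 syllables.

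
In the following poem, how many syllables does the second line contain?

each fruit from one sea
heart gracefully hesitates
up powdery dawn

The second line: heart(1) + gracefully(3) + hesitates(3) = 7

7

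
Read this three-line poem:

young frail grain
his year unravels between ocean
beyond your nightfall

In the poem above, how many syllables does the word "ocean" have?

2

"ocean" has 2 syllables.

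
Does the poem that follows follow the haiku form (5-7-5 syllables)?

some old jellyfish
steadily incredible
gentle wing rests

Line 1: some (1), old (1), jellyfish (3) → 5 ✓
Line 2: steadily (3), incredible (4) → 7 ✓
Line 3: gentle (2), wing (1), rests (1) → 4 (expected 5)

No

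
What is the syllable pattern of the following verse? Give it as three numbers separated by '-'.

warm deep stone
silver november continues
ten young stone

Line 1: warm (1), deep (1), stone (1) → 3
Line 2: silver (2), november (3), continues (3) → 8
Line 3: ten (1), young (1), stone (1) → 3

3-8-3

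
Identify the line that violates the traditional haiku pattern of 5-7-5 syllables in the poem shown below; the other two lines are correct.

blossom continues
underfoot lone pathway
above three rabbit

The second line

Line 1: "blossom continues": 2+3 = 5 ✓
Line 2: "underfoot lone pathway": 3+1+2 = 6 (expected 7)
Line 3: "above three rabbit": 2+1+2 = 5 ✓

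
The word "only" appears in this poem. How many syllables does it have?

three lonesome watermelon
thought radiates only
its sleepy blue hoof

2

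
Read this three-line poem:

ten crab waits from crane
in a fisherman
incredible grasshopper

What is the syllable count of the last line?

The last line: incredible(4) + grasshopper(3) = 7

7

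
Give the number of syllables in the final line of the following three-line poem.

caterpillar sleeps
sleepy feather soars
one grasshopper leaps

5

The final line: "one grasshopper leaps": 1+3+1 = 5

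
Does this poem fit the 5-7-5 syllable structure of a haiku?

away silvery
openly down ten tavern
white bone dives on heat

Yes

Line 1: away (2), silvery (3) → 5 ✓
Line 2: openly (3), down (1), ten (1), tavern (2) → 7 ✓
Line 3: white (1), bone (1), dives (1), on (1), heat (1) → 5 ✓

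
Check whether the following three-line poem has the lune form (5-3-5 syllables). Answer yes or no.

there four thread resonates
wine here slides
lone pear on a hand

Line 1: "there four thread resonates": 1+1+1+3 = 6 (expected 5)
Line 2: "wine here slides": 1+1+1 = 3 ✓
Line 3: "lone pear on a hand": 1+1+1+1+1 = 5 ✓

No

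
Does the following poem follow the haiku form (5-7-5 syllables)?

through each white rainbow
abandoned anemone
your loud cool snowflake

Line 1: through (1), each (1), white (1), rainbow (2) → 5 ✓
Line 2: abandoned (3), anemone (4) → 7 ✓
Line 3: your (1), loud (1), cool (1), snowflake (2) → 5 ✓

Yes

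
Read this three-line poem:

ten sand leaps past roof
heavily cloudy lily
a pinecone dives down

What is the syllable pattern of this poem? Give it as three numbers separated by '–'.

Line 1: "ten sand leaps past roof": 1+1+1+1+1 = 5
Line 2: "heavily cloudy lily": 3+2+2 = 7
Line 3: "a pinecone dives down": 1+2+1+1 = 5

5–7–5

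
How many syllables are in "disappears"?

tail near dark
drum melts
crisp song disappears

3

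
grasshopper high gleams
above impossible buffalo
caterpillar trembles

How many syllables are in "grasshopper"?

3

"grasshopper" has 3 syllables.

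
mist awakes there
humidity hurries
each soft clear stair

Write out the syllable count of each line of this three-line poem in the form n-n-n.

4-6-4

Line 1: mist(1) + awakes(2) + there(1) = 4
Line 2: humidity(4) + hurries(2) = 6
Line 3: each(1) + soft(1) + clear(1) + stair(1) = 4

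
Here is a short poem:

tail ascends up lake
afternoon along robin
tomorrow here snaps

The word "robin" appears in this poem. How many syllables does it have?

2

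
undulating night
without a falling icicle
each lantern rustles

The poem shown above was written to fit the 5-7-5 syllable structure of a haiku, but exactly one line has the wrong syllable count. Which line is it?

Line 1: undulating (4), night (1) → 5 ✓
Line 2: without (2), a (1), falling (2), icicle (3) → 8 (expected 7)
Line 3: each (1), lantern (2), rustles (2) → 5 ✓

The second line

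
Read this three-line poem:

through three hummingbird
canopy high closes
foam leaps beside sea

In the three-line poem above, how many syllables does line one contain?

Line one: "through three hummingbird": 1+1+3 = 5

5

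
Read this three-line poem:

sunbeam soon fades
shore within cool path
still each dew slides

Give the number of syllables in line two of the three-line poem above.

Line two: shore(1) + within(2) + cool(1) + path(1) = 5

5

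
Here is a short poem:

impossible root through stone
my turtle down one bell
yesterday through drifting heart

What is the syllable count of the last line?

7

The last line: "yesterday through drifting heart": 3+1+2+1 = 7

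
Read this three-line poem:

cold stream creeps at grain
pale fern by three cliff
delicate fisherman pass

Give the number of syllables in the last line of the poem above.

The last line: "delicate fisherman pass": 3+3+1 = 7

7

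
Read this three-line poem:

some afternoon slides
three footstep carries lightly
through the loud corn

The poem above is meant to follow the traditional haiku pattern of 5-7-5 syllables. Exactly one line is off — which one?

Line 3

Line 1: some (1), afternoon (3), slides (1) → 5 ✓
Line 2: three (1), footstep (2), carries (2), lightly (2) → 7 ✓
Line 3: through (1), the (1), loud (1), corn (1) → 4 (expected 5)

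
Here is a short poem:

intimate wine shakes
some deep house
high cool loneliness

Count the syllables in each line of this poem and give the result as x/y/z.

Line 1: intimate (3), wine (1), shakes (1) → 5
Line 2: some (1), deep (1), house (1) → 3
Line 3: high (1), cool (1), loneliness (3) → 5

5/3/5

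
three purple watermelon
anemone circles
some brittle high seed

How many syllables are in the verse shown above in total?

18

Line 1: three(1) + purple(2) + watermelon(4) = 7
Line 2: anemone(4) + circles(2) = 6
Line 3: some(1) + brittle(2) + high(1) + seed(1) = 5
Total: 7 + 6 + 5 = 18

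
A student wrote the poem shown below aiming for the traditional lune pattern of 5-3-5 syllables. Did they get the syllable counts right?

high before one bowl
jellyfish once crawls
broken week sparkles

No

Line 1: high(1) + before(2) + one(1) + bowl(1) = 5 ✓
Line 2: jellyfish(3) + once(1) + crawls(1) = 5 (expected 3)
Line 3: broken(2) + week(1) + sparkles(2) = 5 ✓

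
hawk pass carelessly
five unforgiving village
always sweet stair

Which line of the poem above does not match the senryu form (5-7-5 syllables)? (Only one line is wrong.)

Line 3

Line 1: "hawk pass carelessly": 1+1+3 = 5 ✓
Line 2: "five unforgiving village": 1+4+2 = 7 ✓
Line 3: "always sweet stair": 2+1+1 = 4 (expected 5)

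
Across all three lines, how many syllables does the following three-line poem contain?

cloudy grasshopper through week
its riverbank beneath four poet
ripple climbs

19

Line 1: cloudy(2) + grasshopper(3) + through(1) + week(1) = 7
Line 2: its(1) + riverbank(3) + beneath(2) + four(1) + poet(2) = 9
Line 3: ripple(2) + climbs(1) = 3
Total: 7 + 9 + 3 = 19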